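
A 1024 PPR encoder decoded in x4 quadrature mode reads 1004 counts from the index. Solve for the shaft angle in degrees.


angle = counts * 360 / (PPR*4) = 1004 * 360 / 4096 = 88.2422

88.2422 degrees


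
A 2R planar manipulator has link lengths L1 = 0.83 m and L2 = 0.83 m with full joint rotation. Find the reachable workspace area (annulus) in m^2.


r_max = L1 + L2 = 1.6600, r_min = |L1 - L2| = 0
A = pi*(r_max^2 - r_min^2) = pi*(2.7556 - 0) = 8.6570

8.6570 m^2


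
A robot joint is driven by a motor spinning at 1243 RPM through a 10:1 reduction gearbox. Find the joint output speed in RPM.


omega_joint = omega_motor / N = 1243 / 10 = 124.3000

124.3000 RPM


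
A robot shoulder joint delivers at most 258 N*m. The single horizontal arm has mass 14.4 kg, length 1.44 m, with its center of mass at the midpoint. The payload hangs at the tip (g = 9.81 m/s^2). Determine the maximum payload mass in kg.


tau_arm = m_arm*g*(L/2) = 14.4*9.81*1.44/2 = 101.7101 N*m
tau_payload = tau_max - tau_arm = 258 - 101.7101 = 156.2899
m_payload = tau_payload / (g*L) = 156.2899 / (9.81*1.44) = 11.0637

11.0637 kg


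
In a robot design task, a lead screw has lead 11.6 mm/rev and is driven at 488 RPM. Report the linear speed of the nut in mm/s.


v = lead * (RPM/60) = 11.6*488/60 = 94.3467

94.3467 mm/s


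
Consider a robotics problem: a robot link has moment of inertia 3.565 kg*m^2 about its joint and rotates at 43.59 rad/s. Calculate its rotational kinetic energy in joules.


KE = (1/2)*I*omega^2 = 0.5*3.565*43.59^2 = 3386.9070

3386.9070 J


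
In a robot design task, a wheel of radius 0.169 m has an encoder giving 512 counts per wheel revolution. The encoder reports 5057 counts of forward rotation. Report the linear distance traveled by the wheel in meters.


revs = 5057/512 = 9.876953
d = revs * 2*pi*r = 9.876953 * 2*pi*0.169 = 10.4879

10.4879 m


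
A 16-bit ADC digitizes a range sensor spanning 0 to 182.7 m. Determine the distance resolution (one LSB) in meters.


res = range / 2^n = 182.7/2^16 = 182.7/65536 = 0.0028

0.0028 m


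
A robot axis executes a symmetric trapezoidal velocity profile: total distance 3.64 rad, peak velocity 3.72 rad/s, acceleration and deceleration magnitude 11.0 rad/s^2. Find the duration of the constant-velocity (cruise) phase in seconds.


t_acc = v/a = 0.338182 s, d_acc = v^2/(2a) = 0.629018 rad each
d_cruise = 3.64 - 2*0.629018 = 2.381964 rad
t_cruise = d_cruise/v = 2.381964/3.72 = 0.6403

0.6403 s


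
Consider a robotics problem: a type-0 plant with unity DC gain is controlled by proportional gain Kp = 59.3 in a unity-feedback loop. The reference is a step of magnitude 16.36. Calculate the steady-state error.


e_ss = R/(1 + Kp) = 16.36/(1 + 59.3) = 16.36/60.3000 = 0.2713

0.2713


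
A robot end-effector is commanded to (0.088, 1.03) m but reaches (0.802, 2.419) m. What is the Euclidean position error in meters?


dx = 0.802 - (0.088) = 0.7140, dy = 2.419 - (1.03) = 1.3890
err = sqrt(0.509796 + 1.929321) = 1.5618

1.5618 m


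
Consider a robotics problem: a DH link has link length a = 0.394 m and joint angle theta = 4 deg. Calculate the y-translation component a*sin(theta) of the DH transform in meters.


a*sin(theta) = 0.394*sin(4 deg) = 0.0275

0.0275 m


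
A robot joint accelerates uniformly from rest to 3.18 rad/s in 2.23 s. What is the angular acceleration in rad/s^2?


alpha = delta_omega / t = 3.18 / 2.23 = 1.4260

1.4260 rad/s^2


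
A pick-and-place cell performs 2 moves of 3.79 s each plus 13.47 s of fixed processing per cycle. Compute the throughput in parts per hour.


T_cycle = 2*3.79 + 13.47 = 21.0500 s
rate = 3600/T = 171.0214

171.0214 parts/hour


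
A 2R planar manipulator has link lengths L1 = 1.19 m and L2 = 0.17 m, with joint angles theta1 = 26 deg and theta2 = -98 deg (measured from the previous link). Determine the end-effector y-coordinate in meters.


y = L1*sin(th1) + L2*sin(th1+th2) = 1.19*sin(26 deg) + 0.17*sin(-72 deg) = 0.3600

0.3600 m


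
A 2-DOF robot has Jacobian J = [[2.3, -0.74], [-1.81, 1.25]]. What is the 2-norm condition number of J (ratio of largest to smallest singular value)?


JJ^T eigenvalues: trace(JJ^T) = 10.6762, det(JJ^T) = det(J)^2 = 2.35806736
s_max^2 = (10.6762 + sqrt(104.54897700))/2 = 10.45055971
s_min^2 = (10.6762 - sqrt(104.54897700))/2 = 0.22564029
kappa = s_max/s_min = sqrt(10.45055971/0.22564029) = 6.8055

6.8055


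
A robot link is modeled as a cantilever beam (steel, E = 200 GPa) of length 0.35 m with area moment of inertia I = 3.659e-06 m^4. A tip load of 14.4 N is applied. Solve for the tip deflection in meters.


delta = F*L^3/(3*E*I) = 14.4*0.35^3/(3*2.000e+11*3.659e-06)
      = 0.6174/2195400 = 2.8122e-07

2.8122e-07 m


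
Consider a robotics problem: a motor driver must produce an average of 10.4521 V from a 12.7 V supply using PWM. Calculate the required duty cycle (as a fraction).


D = V_avg/V_supply = 10.4521/12.7 = 0.8230

0.8230


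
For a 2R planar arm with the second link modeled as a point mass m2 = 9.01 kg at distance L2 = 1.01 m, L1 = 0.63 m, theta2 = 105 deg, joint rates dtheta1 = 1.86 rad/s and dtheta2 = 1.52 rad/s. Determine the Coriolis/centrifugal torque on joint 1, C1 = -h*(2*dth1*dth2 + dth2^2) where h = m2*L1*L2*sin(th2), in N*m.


h = m2*L1*L2*sin(th2) = 9.01*0.63*1.01*sin(105 deg) = 5.537714
C1 = -h*(2*1.86*1.52 + 1.52^2) = -5.537714*7.9648 = -44.1068

-44.1068 N*m


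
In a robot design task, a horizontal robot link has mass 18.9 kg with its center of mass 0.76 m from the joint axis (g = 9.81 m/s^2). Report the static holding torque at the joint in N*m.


tau = m*g*L = 18.9 * 9.81 * 0.76 = 140.9108

140.9108 N*m


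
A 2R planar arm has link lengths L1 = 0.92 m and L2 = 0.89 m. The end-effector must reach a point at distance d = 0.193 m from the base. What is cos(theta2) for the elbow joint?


cos(th2) = (d^2 - L1^2 - L2^2)/(2*L1*L2) = (0.193^2 - 0.92^2 - 0.89^2)/(2*0.92*0.89) = -0.9778

-0.9778


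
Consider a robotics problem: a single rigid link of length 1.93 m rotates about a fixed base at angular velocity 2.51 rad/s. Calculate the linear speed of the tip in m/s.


v = L*omega = 1.93 * 2.51 = 4.8443

4.8443 m/s


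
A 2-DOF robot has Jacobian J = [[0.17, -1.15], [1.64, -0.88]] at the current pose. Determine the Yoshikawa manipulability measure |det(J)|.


det(J) = 0.17*-0.88 - (-1.15)*(1.64) = 1.7364
|det(J)| = 1.7364

1.7364


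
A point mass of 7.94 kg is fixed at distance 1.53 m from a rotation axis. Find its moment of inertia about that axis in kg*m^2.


I = m*r^2 = 7.94*1.53^2 = 18.5867

18.5867 kg*m^2


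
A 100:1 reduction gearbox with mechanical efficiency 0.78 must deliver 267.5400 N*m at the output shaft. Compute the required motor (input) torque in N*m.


tau_in = tau_out / (N * eta) = 267.5400 / (100 * 0.78) = 3.4300

3.4300 N*m


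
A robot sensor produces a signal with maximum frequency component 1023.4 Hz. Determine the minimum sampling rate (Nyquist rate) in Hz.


f_s,min = 2*f_max = 2*1023.4 = 2046.8000

2046.8000 Hz


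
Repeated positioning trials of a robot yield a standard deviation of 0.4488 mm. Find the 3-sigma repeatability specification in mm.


repeatability = 3*sigma = 3*0.4488 = 1.3464

1.3464 mm


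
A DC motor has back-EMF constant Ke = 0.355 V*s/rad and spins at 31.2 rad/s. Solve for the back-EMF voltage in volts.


V_emf = Ke * omega = 0.355*31.2 = 11.0760

11.0760 V


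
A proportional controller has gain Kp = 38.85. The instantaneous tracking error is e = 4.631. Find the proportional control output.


u_P = Kp * e = 38.85 * 4.631 = 179.9144

179.9144


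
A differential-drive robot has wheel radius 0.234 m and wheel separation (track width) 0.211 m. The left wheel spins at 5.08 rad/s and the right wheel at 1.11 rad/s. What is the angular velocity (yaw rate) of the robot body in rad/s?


omega = r*(wR - wL)/L = 0.234*(1.11 - (5.08))/0.211 = -4.4027

-4.4027 rad/s


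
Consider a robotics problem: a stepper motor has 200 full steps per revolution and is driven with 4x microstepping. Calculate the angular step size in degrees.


step = 360/(200*4) = 360/800 = 0.4500

0.4500 degrees


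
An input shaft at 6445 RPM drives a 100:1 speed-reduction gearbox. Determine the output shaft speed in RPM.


omega_out = omega_in / N = 6445 / 100 = 64.4500

64.4500 RPM


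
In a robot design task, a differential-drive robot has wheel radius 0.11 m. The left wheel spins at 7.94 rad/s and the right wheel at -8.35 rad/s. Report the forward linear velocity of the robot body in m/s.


v = r*(wR + wL)/2 = 0.11*(-8.35 + 7.94)/2 = -0.0225

-0.0225 m/s


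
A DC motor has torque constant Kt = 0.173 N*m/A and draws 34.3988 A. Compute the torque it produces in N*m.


tau = Kt * I = 0.173*34.3988 = 5.9510

5.9510 N*m


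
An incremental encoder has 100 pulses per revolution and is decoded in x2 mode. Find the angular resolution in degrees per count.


resolution = 360 / (PPR * 2) = 360 / 200 = 1.8000

1.8000 degrees


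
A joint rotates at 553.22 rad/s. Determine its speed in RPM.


RPM = 553.22 * 60/(2*pi) = 5282.8619

5282.8619 RPM


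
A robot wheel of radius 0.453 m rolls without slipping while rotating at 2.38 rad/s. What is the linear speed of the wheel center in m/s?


v = omega * r = 2.38 * 0.453 = 1.0781

1.0781 m/s


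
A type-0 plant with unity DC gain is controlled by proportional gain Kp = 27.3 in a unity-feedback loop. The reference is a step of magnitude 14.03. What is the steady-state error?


e_ss = R/(1 + Kp) = 14.03/(1 + 27.3) = 14.03/28.3000 = 0.4958

0.4958


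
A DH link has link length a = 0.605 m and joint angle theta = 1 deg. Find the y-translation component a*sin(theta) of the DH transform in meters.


a*sin(theta) = 0.605*sin(1 deg) = 0.0106

0.0106 m


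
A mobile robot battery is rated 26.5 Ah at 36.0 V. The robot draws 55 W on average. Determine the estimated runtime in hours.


E = 26.5*36.0 = 954.0000 Wh
t = E/P = 954.0000/55 = 17.3455

17.3455 hours


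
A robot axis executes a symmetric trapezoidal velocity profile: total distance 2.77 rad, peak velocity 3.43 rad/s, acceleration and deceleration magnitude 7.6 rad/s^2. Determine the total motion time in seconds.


t_acc = v/a = 3.43/7.6 = 0.451316 s
d_acc = v^2/(2a) = 0.774007 rad (each ramp)
d_cruise = 2.77 - 2*0.774007 = 1.221986 rad
t_cruise = 1.221986/3.43 = 0.356264 s
t_total = 2*0.451316 + 0.356264 = 1.2589

1.2589 s


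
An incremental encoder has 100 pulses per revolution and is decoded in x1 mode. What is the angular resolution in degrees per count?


resolution = 360 / (PPR * 1) = 360 / 100 = 3.6000

3.6000 degrees


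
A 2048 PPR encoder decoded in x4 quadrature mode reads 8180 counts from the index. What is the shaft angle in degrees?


angle = counts * 360 / (PPR*4) = 8180 * 360 / 8192 = 359.4727

359.4727 degrees


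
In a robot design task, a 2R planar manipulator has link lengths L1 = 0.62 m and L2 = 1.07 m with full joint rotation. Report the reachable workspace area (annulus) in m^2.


r_max = L1 + L2 = 1.6900, r_min = |L1 - L2| = 0.4500
A = pi*(r_max^2 - r_min^2) = pi*(2.8561 - 0.2025) = 8.3365

8.3365 m^2


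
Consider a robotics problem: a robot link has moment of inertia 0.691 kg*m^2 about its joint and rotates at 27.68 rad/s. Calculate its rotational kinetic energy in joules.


KE = (1/2)*I*omega^2 = 0.5*0.691*27.68^2 = 264.7160

264.7160 J


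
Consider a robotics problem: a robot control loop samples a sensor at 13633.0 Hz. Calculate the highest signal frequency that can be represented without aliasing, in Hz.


f_max = f_s/2 = 13633.0/2 = 6816.5000

6816.5000 Hz


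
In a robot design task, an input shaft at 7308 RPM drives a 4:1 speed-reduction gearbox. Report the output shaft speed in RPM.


omega_out = omega_in / N = 7308 / 4 = 1827.0000

1827.0000 RPM


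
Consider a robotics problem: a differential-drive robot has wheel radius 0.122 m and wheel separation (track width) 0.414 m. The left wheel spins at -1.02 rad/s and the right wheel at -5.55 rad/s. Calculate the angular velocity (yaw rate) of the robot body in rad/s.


omega = r*(wR - wL)/L = 0.122*(-5.55 - (-1.02))/0.414 = -1.3349

-1.3349 rad/s


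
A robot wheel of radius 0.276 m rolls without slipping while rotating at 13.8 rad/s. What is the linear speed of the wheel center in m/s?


v = omega * r = 13.8 * 0.276 = 3.8088

3.8088 m/s


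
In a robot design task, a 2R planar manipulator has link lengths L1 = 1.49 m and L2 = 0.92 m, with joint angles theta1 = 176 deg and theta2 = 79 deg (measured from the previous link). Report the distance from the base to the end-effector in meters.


x = L1*cos(th1) + L2*cos(th1+th2) = -1.724484
y = L1*sin(th1) + L2*sin(th1+th2) = -0.784715
d = sqrt(x^2 + y^2) = sqrt(2.973845 + 0.615778) = 1.8946

1.8946 m


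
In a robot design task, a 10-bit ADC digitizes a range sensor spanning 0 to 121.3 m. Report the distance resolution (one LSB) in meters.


res = range / 2^n = 121.3/2^10 = 121.3/1024 = 0.1185

0.1185 m


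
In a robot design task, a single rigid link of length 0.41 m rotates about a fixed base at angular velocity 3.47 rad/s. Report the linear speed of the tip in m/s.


v = L*omega = 0.41 * 3.47 = 1.4227

1.4227 m/s


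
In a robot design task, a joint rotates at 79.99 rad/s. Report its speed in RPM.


RPM = 79.99 * 60/(2*pi) = 763.8482

763.8482 RPM


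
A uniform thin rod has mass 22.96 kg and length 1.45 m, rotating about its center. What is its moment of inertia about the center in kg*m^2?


I = (1/12)*m*L^2 = (1/12)*22.96*1.45^2 = 4.0228

4.0228 kg*m^2


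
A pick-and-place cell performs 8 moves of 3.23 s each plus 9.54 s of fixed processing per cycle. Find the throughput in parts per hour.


T_cycle = 8*3.23 + 9.54 = 35.3800 s
rate = 3600/T = 101.7524

101.7524 parts/hour


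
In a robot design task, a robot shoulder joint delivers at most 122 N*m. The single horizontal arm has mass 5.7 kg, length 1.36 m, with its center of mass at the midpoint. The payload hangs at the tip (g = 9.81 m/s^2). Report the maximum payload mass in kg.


tau_arm = m_arm*g*(L/2) = 5.7*9.81*1.36/2 = 38.0236 N*m
tau_payload = tau_max - tau_arm = 122 - 38.0236 = 83.9764
m_payload = tau_payload / (g*L) = 83.9764 / (9.81*1.36) = 6.2943

6.2943 kg


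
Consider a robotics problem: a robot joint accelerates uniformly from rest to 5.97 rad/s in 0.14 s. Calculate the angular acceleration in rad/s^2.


alpha = delta_omega / t = 5.97 / 0.14 = 42.6429

42.6429 rad/s^2


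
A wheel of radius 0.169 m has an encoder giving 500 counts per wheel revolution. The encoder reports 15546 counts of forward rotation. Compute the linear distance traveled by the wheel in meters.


revs = 15546/500 = 31.092000
d = revs * 2*pi*r = 31.092000 * 2*pi*0.169 = 33.0153

33.0153 m


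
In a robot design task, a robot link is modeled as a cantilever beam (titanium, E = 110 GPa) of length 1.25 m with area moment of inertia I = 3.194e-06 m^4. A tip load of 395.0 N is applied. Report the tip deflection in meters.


delta = F*L^3/(3*E*I) = 395.0*1.25^3/(3*1.100e+11*3.194e-06)
      = 771.484375/1054020 = 7.3194e-04

7.3194e-04 m


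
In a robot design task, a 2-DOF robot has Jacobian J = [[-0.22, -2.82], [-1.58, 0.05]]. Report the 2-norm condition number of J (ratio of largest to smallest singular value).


JJ^T eigenvalues: trace(JJ^T) = 10.4997, det(JJ^T) = det(J)^2 = 19.95051556
s_max^2 = (10.4997 + sqrt(30.44163785))/2 = 8.00854706
s_min^2 = (10.4997 - sqrt(30.44163785))/2 = 2.49115294
kappa = s_max/s_min = sqrt(8.00854706/2.49115294) = 1.7930

1.7930


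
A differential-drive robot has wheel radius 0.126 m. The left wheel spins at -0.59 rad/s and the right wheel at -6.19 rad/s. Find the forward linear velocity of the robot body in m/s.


v = r*(wR + wL)/2 = 0.126*(-6.19 + -0.59)/2 = -0.4271

-0.4271 m/s


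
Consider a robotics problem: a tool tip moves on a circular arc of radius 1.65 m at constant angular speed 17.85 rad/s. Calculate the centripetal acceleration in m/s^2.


a_c = omega^2 * r = 17.85^2 * 1.65 = 525.7271

525.7271 m/s^2


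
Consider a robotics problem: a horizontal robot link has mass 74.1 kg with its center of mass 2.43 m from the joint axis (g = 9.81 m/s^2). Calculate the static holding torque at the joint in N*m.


tau = m*g*L = 74.1 * 9.81 * 2.43 = 1766.4180

1766.4180 N*m


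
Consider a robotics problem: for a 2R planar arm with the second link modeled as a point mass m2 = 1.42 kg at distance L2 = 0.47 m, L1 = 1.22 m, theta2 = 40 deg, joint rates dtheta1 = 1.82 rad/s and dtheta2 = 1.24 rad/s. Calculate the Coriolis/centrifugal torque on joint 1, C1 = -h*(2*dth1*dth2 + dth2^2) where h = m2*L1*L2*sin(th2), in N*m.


h = m2*L1*L2*sin(th2) = 1.42*1.22*0.47*sin(40 deg) = 0.523376
C1 = -h*(2*1.82*1.24 + 1.24^2) = -0.523376*6.0512 = -3.1671

-3.1671 N*m


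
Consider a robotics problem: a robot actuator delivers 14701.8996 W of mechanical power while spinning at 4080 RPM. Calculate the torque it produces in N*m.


omega = 4080 * 2*pi/60 = 427.256601 rad/s
tau = P / omega = 14701.8996 / 427.256601 = 34.4100

34.4100 N*m


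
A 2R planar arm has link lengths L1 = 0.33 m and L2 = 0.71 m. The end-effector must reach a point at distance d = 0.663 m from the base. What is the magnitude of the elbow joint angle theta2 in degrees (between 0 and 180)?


cos(th2) = (d^2 - L1^2 - L2^2)/(2*L1*L2) = (0.663^2 - 0.33^2 - 0.71^2)/(2*0.33*0.71) = -0.37010457
th2 = acos(-0.37010457) = 111.7221 deg

111.7221 degrees


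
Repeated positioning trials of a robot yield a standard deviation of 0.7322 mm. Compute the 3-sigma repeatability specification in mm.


repeatability = 3*sigma = 3*0.7322 = 2.1966

2.1966 mm


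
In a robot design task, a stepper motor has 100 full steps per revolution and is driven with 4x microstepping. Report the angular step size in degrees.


step = 360/(100*4) = 360/400 = 0.9000

0.9000 degrees


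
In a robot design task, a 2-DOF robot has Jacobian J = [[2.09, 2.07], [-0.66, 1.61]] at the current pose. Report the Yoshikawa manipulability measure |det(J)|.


det(J) = 2.09*1.61 - (2.07)*(-0.66) = 4.7311
|det(J)| = 4.7311

4.7311


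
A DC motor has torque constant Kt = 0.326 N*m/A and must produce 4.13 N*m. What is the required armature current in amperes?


I = tau / Kt = 4.13/0.326 = 12.6687

12.6687 A


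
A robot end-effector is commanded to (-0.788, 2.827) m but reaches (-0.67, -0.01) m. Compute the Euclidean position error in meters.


dx = -0.67 - (-0.788) = 0.1180, dy = -0.01 - (2.827) = -2.8370
err = sqrt(0.013924 + 8.048569) = 2.8395

2.8395 m


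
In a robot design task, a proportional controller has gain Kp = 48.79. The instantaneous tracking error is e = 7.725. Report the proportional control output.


u_P = Kp * e = 48.79 * 7.725 = 376.9027

376.9027


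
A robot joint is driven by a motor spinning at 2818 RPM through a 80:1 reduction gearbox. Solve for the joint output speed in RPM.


omega_joint = omega_motor / N = 2818 / 80 = 35.2250

35.2250 RPM


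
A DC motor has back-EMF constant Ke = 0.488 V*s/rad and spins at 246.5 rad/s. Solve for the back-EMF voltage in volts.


V_emf = Ke * omega = 0.488*246.5 = 120.2920

120.2920 V


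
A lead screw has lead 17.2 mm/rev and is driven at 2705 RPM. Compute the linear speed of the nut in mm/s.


v = lead * (RPM/60) = 17.2*2705/60 = 775.4333

775.4333 mm/s


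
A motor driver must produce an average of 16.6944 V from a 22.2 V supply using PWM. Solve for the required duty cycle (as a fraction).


D = V_avg/V_supply = 16.6944/22.2 = 0.7520

0.7520


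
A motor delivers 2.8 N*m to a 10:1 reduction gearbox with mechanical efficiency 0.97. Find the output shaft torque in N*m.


tau_out = tau_in * N * eta = 2.8 * 10 * 0.97 = 27.1600

27.1600 N*m


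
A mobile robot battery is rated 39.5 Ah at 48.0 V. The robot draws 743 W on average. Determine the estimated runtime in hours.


E = 39.5*48.0 = 1896.0000 Wh
t = E/P = 1896.0000/743 = 2.5518

2.5518 hours


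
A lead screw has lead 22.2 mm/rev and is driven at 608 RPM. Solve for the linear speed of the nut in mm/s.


v = lead * (RPM/60) = 22.2*608/60 = 224.9600

224.9600 mm/s


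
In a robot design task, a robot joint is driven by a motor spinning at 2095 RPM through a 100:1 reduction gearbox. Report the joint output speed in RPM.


omega_joint = omega_motor / N = 2095 / 100 = 20.9500

20.9500 RPM


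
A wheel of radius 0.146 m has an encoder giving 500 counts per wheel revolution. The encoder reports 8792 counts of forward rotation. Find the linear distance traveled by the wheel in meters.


revs = 8792/500 = 17.584000
d = revs * 2*pi*r = 17.584000 * 2*pi*0.146 = 16.1306

16.1306 m


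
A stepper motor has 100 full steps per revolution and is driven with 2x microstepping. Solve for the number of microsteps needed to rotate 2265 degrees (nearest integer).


step_size = 360/(100*2) = 360/200 = 1.800000 deg
n = 2265/(360/200) = 2265*200/360 = 1258.3333 -> 1258

1258 steps


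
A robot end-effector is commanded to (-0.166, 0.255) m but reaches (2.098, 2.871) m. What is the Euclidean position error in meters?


dx = 2.098 - (-0.166) = 2.2640, dy = 2.871 - (0.255) = 2.6160
err = sqrt(5.125696 + 6.843456) = 3.4596

3.4596 m


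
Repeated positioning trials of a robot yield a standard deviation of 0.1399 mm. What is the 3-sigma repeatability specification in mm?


repeatability = 3*sigma = 3*0.1399 = 0.4197

0.4197 mm


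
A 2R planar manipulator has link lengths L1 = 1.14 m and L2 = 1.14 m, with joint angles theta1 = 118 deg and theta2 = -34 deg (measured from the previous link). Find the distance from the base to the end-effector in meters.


x = L1*cos(th1) + L2*cos(th1+th2) = -0.416035
y = L1*sin(th1) + L2*sin(th1+th2) = 2.140315
d = sqrt(x^2 + y^2) = sqrt(0.173085 + 4.580948) = 2.1804

2.1804 m


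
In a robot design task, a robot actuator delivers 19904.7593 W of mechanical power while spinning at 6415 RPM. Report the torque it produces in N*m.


omega = 6415 * 2*pi/60 = 671.777229 rad/s
tau = P / omega = 19904.7593 / 671.777229 = 29.6300

29.6300 N*m


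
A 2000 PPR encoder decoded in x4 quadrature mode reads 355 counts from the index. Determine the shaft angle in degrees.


angle = counts * 360 / (PPR*4) = 355 * 360 / 8000 = 15.9750

15.9750 degrees


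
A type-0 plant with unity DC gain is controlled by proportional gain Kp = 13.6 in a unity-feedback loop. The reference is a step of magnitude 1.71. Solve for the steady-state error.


e_ss = R/(1 + Kp) = 1.71/(1 + 13.6) = 1.71/14.6000 = 0.1171

0.1171


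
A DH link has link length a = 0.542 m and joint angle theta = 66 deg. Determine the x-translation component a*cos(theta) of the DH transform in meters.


a*cos(theta) = 0.542*cos(66 deg) = 0.2205

0.2205 m


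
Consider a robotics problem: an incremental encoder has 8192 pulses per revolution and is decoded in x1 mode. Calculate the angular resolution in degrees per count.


resolution = 360 / (PPR * 1) = 360 / 8192 = 0.0439

0.0439 degrees


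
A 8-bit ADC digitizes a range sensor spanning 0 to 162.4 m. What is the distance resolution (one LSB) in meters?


res = range / 2^n = 162.4/2^8 = 162.4/256 = 0.6344

0.6344 m


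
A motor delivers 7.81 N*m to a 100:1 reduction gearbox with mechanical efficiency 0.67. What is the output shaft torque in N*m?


tau_out = tau_in * N * eta = 7.81 * 100 * 0.67 = 523.2700

523.2700 N*m


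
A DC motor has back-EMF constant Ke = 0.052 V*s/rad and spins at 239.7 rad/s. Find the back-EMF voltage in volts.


V_emf = Ke * omega = 0.052*239.7 = 12.4644

12.4644 V


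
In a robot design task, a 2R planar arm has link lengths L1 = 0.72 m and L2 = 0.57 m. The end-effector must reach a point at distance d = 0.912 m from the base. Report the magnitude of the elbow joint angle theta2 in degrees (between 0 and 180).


cos(th2) = (d^2 - L1^2 - L2^2)/(2*L1*L2) = (0.912^2 - 0.72^2 - 0.57^2)/(2*0.72*0.57) = -0.01407895
th2 = acos(-0.01407895) = 90.8067 deg

90.8067 degrees


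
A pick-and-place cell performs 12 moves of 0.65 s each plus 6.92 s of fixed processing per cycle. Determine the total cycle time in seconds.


T = 12*0.65 + 6.92 = 14.7200

14.7200 s


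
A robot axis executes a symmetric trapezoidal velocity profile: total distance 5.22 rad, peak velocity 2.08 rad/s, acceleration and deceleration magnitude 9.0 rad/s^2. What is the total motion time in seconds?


t_acc = v/a = 2.08/9.0 = 0.231111 s
d_acc = v^2/(2a) = 0.240356 rad (each ramp)
d_cruise = 5.22 - 2*0.240356 = 4.739288 rad
t_cruise = 4.739288/2.08 = 2.278504 s
t_total = 2*0.231111 + 2.278504 = 2.7407

2.7407 s


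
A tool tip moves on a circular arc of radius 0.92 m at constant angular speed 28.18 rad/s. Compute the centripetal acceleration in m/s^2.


a_c = omega^2 * r = 28.18^2 * 0.92 = 730.5834

730.5834 m/s^2


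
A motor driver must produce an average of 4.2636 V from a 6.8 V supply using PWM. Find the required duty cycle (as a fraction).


D = V_avg/V_supply = 4.2636/6.8 = 0.6270

0.6270


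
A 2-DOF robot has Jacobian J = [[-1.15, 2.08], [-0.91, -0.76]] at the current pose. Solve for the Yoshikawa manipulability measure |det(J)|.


det(J) = -1.15*-0.76 - (2.08)*(-0.91) = 2.7668
|det(J)| = 2.7668

2.7668


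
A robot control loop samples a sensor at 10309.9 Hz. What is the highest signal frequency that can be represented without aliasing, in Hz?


f_max = f_s/2 = 10309.9/2 = 5154.9500

5154.9500 Hz


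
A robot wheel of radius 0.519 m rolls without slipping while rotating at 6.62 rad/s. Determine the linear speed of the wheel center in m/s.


v = omega * r = 6.62 * 0.519 = 3.4358

3.4358 m/s


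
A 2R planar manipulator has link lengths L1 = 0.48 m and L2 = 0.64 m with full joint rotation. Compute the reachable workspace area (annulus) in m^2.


r_max = L1 + L2 = 1.1200, r_min = |L1 - L2| = 0.1600
A = pi*(r_max^2 - r_min^2) = pi*(1.2544 - 0.0256) = 3.8604

3.8604 m^2


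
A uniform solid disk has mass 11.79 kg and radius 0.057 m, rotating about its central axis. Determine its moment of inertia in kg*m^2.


I = (1/2)*m*R^2 = 0.5*11.79*0.057^2 = 0.0192

0.0192 kg*m^2


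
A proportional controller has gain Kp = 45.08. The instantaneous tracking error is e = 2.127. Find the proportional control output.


u_P = Kp * e = 45.08 * 2.127 = 95.8852

95.8852


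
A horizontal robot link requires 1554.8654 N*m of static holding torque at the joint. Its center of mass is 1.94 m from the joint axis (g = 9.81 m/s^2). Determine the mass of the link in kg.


m = tau / (g*L) = 1554.8654 / (9.81 * 1.94) = 81.7000

81.7000 kg


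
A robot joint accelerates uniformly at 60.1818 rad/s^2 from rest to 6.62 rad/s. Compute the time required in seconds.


t = delta_omega / alpha = 6.62 / 60.1818 = 0.1100

0.1100 s


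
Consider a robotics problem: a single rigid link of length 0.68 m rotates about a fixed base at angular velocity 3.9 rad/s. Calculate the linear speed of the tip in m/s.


v = L*omega = 0.68 * 3.9 = 2.6520

2.6520 m/s


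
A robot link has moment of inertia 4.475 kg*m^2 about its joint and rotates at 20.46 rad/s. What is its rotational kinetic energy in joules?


KE = (1/2)*I*omega^2 = 0.5*4.475*20.46^2 = 936.6435

936.6435 J


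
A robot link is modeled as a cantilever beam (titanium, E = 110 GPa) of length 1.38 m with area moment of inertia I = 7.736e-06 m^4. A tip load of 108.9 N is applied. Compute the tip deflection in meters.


delta = F*L^3/(3*E*I) = 108.9*1.38^3/(3*1.100e+11*7.736e-06)
      = 286.1970408/2552880 = 1.1211e-04

1.1211e-04 m


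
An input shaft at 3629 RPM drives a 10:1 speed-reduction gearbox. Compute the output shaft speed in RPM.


omega_out = omega_in / N = 3629 / 10 = 362.9000

362.9000 RPM


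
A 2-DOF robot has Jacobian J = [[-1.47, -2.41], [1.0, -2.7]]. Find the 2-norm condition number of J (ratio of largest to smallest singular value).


JJ^T eigenvalues: trace(JJ^T) = 16.2590, det(JJ^T) = det(J)^2 = 40.69164100
s_max^2 = (16.2590 + sqrt(101.58851700))/2 = 13.16905645
s_min^2 = (16.2590 - sqrt(101.58851700))/2 = 3.08994355
kappa = s_max/s_min = sqrt(13.16905645/3.08994355) = 2.0644

2.0644


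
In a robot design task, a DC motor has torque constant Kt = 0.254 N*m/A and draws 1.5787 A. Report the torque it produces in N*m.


tau = Kt * I = 0.254*1.5787 = 0.4010

0.4010 N*m


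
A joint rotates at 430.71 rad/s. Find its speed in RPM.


RPM = 430.71 * 60/(2*pi) = 4112.9775

4112.9775 RPM


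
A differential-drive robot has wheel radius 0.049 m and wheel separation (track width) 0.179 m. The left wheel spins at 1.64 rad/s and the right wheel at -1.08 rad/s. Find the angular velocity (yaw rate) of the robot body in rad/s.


omega = r*(wR - wL)/L = 0.049*(-1.08 - (1.64))/0.179 = -0.7446

-0.7446 rad/s


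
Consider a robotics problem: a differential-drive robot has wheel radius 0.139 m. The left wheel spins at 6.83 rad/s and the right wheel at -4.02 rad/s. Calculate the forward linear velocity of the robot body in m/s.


v = r*(wR + wL)/2 = 0.139*(-4.02 + 6.83)/2 = 0.1953

0.1953 m/s


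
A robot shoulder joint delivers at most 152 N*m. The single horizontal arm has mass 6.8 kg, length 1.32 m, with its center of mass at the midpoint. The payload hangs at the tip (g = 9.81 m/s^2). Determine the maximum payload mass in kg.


tau_arm = m_arm*g*(L/2) = 6.8*9.81*1.32/2 = 44.0273 N*m
tau_payload = tau_max - tau_arm = 152 - 44.0273 = 107.9727
m_payload = tau_payload / (g*L) = 107.9727 / (9.81*1.32) = 8.3382

8.3382 kg


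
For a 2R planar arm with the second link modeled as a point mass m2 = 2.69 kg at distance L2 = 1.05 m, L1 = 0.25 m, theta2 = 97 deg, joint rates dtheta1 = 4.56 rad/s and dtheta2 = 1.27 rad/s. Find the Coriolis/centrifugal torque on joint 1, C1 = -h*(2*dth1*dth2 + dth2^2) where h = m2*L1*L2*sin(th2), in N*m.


h = m2*L1*L2*sin(th2) = 2.69*0.25*1.05*sin(97 deg) = 0.700862
C1 = -h*(2*4.56*1.27 + 1.27^2) = -0.700862*13.1953 = -9.2481

-9.2481 N*m


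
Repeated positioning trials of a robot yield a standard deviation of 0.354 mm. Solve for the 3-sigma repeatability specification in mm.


repeatability = 3*sigma = 3*0.354 = 1.0620

1.0620 mm


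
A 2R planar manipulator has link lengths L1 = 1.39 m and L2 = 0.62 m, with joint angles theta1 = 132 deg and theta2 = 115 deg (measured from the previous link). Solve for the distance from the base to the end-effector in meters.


x = L1*cos(th1) + L2*cos(th1+th2) = -1.172345
y = L1*sin(th1) + L2*sin(th1+th2) = 0.462258
d = sqrt(x^2 + y^2) = sqrt(1.374393 + 0.213682) = 1.2602

1.2602 m


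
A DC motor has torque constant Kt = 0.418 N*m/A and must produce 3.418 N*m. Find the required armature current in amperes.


I = tau / Kt = 3.418/0.418 = 8.1770

8.1770 A


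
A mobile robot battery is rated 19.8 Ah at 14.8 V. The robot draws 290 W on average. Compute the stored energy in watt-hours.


E = capacity * V = 19.8*14.8 = 293.0400

293.0400 Wh


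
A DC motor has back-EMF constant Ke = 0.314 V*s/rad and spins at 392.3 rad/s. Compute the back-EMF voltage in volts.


V_emf = Ke * omega = 0.314*392.3 = 123.1822

123.1822 V


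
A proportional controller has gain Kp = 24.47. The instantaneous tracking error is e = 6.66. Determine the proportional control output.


u_P = Kp * e = 24.47 * 6.66 = 162.9702

162.9702


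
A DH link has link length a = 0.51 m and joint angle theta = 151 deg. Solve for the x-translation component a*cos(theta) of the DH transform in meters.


a*cos(theta) = 0.51*cos(151 deg) = -0.4461

-0.4461 m


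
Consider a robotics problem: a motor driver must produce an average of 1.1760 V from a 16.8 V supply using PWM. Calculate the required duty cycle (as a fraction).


D = V_avg/V_supply = 1.1760/16.8 = 0.0700

0.0700


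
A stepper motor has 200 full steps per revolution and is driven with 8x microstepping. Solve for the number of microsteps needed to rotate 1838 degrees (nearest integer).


step_size = 360/(200*8) = 360/1600 = 0.225000 deg
n = 1838/(360/1600) = 1838*1600/360 = 8168.8889 -> 8169

8169 steps


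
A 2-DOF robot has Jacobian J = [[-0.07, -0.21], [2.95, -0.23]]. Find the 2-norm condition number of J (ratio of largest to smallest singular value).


JJ^T eigenvalues: trace(JJ^T) = 8.8044, det(JJ^T) = det(J)^2 = 0.40398736
s_max^2 = (8.8044 + sqrt(75.90150992))/2 = 8.75827363
s_min^2 = (8.8044 - sqrt(75.90150992))/2 = 0.04612637
kappa = s_max/s_min = sqrt(8.75827363/0.04612637) = 13.7795

13.7795


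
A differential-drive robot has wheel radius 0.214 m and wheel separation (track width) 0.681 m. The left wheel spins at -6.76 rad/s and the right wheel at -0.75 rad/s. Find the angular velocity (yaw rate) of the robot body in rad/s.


omega = r*(wR - wL)/L = 0.214*(-0.75 - (-6.76))/0.681 = 1.8886

1.8886 rad/s


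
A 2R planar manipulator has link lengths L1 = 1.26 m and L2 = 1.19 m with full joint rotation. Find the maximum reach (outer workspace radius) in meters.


r_max = L1 + L2 = 1.26 + 1.19 = 2.4500

2.4500 m


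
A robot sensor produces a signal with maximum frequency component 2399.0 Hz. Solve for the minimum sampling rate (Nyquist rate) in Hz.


f_s,min = 2*f_max = 2*2399.0 = 4798.0000

4798.0000 Hz


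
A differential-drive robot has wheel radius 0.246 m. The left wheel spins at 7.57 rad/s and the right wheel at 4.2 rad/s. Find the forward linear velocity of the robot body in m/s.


v = r*(wR + wL)/2 = 0.246*(4.2 + 7.57)/2 = 1.4477

1.4477 m/s


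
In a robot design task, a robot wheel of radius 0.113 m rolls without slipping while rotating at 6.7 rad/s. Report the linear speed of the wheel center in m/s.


v = omega * r = 6.7 * 0.113 = 0.7571

0.7571 m/s


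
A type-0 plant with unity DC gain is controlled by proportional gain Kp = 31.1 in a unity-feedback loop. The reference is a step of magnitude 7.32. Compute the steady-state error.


e_ss = R/(1 + Kp) = 7.32/(1 + 31.1) = 7.32/32.1000 = 0.2280

0.2280


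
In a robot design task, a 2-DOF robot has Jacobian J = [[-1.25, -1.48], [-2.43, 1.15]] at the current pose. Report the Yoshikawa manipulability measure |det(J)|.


det(J) = -1.25*1.15 - (-1.48)*(-2.43) = -5.0339
|det(J)| = 5.0339

5.0339


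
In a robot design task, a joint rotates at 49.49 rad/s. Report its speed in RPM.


RPM = 49.49 * 60/(2*pi) = 472.5947

472.5947 RPM


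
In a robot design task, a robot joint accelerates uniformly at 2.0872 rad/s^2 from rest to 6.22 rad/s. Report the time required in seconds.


t = delta_omega / alpha = 6.22 / 2.0872 = 2.9801

2.9801 s


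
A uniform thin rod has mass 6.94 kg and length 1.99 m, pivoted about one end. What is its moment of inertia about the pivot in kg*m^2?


I = (1/3)*m*L^2 = (1/3)*6.94*1.99^2 = 9.1610

9.1610 kg*m^2


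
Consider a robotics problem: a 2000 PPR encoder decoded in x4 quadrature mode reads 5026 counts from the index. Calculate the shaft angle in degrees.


angle = counts * 360 / (PPR*4) = 5026 * 360 / 8000 = 226.1700

226.1700 degrees


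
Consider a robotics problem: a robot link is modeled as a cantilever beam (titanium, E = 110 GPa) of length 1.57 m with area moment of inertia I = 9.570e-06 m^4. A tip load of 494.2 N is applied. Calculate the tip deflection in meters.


delta = F*L^3/(3*E*I) = 494.2*1.57^3/(3*1.100e+11*9.570e-06)
      = 1912.5011206/3158100 = 6.0559e-04

6.0559e-04 m


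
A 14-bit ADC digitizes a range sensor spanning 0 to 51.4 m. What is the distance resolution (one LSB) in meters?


res = range / 2^n = 51.4/2^14 = 51.4/16384 = 0.0031

0.0031 m


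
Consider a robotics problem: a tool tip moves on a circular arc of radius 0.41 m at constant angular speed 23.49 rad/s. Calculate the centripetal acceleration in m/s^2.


a_c = omega^2 * r = 23.49^2 * 0.41 = 226.2298

226.2298 m/s^2


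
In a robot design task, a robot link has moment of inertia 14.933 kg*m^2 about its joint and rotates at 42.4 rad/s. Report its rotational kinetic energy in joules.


KE = (1/2)*I*omega^2 = 0.5*14.933*42.4^2 = 13422.9750

13422.9750 J


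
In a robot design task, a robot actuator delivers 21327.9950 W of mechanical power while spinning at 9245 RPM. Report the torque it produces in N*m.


omega = 9245 * 2*pi/60 = 968.134136 rad/s
tau = P / omega = 21327.9950 / 968.134136 = 22.0300

22.0300 N*m


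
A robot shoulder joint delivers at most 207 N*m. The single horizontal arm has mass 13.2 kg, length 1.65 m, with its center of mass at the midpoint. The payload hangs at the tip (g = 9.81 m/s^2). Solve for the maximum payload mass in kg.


tau_arm = m_arm*g*(L/2) = 13.2*9.81*1.65/2 = 106.8309 N*m
tau_payload = tau_max - tau_arm = 207 - 106.8309 = 100.1691
m_payload = tau_payload / (g*L) = 100.1691 / (9.81*1.65) = 6.1884

6.1884 kg


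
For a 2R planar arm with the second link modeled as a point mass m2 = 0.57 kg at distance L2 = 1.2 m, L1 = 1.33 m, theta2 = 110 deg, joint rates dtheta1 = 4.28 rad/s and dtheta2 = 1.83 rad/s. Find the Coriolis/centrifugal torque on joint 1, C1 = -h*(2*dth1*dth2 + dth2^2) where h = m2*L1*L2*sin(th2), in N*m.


h = m2*L1*L2*sin(th2) = 0.57*1.33*1.2*sin(110 deg) = 0.854857
C1 = -h*(2*4.28*1.83 + 1.83^2) = -0.854857*19.0137 = -16.2540

-16.2540 N*m


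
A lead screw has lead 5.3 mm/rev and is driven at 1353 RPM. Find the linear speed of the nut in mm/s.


v = lead * (RPM/60) = 5.3*1353/60 = 119.5150

119.5150 mm/s


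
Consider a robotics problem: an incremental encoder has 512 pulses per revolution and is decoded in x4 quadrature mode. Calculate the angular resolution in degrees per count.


resolution = 360 / (PPR * 4) = 360 / 2048 = 0.1758

0.1758 degrees


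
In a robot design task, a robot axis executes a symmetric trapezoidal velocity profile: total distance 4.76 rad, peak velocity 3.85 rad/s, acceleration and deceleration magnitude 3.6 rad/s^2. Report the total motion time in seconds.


t_acc = v/a = 3.85/3.6 = 1.069444 s
d_acc = v^2/(2a) = 2.058681 rad (each ramp)
d_cruise = 4.76 - 2*2.058681 = 0.642638 rad
t_cruise = 0.642638/3.85 = 0.166919 s
t_total = 2*1.069444 + 0.166919 = 2.3058

2.3058 s


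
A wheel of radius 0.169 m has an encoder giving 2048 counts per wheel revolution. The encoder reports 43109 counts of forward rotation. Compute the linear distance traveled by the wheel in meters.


revs = 43109/2048 = 21.049316
d = revs * 2*pi*r = 21.049316 * 2*pi*0.169 = 22.3514

22.3514 m


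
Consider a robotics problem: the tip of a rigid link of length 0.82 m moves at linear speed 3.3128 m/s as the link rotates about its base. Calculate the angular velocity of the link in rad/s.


omega = v / L = 3.3128 / 0.82 = 4.0400

4.0400 rad/s


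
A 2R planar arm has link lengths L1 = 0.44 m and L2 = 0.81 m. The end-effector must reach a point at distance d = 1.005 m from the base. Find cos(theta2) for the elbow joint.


cos(th2) = (d^2 - L1^2 - L2^2)/(2*L1*L2) = (1.005^2 - 0.44^2 - 0.81^2)/(2*0.44*0.81) = 0.2249

0.2249


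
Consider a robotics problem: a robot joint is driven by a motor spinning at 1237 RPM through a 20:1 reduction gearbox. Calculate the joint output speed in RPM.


omega_joint = omega_motor / N = 1237 / 20 = 61.8500

61.8500 RPM


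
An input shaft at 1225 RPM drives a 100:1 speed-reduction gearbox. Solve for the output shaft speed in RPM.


omega_out = omega_in / N = 1225 / 100 = 12.2500

12.2500 RPM


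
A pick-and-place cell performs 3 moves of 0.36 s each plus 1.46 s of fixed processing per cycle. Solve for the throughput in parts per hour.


T_cycle = 3*0.36 + 1.46 = 2.5400 s
rate = 3600/T = 1417.3228

1417.3228 parts/hour
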